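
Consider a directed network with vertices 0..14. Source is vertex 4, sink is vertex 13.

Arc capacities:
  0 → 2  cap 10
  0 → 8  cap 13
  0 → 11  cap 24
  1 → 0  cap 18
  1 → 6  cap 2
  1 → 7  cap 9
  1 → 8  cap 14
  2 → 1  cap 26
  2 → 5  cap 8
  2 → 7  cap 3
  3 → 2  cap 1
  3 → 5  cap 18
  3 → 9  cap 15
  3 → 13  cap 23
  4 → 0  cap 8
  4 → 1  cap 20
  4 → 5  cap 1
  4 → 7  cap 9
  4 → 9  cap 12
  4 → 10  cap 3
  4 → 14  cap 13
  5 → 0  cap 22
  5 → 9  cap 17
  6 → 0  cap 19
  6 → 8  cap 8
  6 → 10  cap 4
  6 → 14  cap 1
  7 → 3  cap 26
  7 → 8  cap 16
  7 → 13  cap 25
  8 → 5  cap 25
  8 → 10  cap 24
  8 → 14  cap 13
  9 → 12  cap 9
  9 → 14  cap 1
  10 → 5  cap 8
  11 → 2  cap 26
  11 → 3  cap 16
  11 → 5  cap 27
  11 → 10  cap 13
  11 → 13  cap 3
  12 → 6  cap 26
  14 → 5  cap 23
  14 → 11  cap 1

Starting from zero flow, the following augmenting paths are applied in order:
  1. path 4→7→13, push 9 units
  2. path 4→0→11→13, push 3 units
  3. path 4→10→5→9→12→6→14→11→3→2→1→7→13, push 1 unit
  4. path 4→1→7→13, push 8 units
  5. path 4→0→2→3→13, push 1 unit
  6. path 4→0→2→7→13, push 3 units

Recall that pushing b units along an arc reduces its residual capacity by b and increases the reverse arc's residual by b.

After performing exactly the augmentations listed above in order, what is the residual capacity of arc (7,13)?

Residual capacity of (7,13): 4

after path 1 (4→7→13, push 9): res(7,13)=16
after path 2 (4→0→11→13, push 3): res(7,13)=16
after path 3 (4→10→5→9→12→6→14→11→3→2→1→7→13, push 1): res(7,13)=15
after path 4 (4→1→7→13, push 8): res(7,13)=7
after path 5 (4→0→2→3→13, push 1): res(7,13)=7
after path 6 (4→0→2→7→13, push 3): res(7,13)=4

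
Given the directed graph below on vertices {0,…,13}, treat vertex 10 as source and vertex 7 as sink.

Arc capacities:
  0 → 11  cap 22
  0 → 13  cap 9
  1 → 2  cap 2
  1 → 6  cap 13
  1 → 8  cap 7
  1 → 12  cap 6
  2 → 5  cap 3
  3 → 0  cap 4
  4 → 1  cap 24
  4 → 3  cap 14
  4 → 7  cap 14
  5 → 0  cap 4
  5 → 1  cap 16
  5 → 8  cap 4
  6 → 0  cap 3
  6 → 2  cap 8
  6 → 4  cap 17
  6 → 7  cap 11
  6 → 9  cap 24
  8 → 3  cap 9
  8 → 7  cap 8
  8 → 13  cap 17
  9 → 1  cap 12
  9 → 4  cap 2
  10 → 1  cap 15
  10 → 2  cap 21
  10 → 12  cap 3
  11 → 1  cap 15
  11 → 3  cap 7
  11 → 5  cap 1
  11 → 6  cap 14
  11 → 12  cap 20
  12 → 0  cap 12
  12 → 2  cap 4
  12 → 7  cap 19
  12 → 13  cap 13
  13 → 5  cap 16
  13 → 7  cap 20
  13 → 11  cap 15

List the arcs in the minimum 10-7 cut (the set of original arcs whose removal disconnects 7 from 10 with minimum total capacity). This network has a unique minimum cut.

Min-cut arcs: {(2,5), (10,1), (10,12)} (total capacity 21)

augment #1: 10→12→7 push 3
augment #2: 10→1→6→7 push 11
augment #3: 10→1→8→7 push 4
augment #4: 10→2→5→8→7 push 3
max flow = 21; residual-reachable set from 10 gives S-side
cut edges (S→T): {(2,5), (10,1), (10,12)} total cap 21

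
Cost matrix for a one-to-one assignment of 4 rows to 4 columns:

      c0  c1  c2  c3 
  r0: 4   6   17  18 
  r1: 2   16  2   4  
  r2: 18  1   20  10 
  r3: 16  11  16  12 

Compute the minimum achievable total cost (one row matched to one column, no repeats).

Minimum assignment cost: 19

optimal assignment: row0→col0 (cost 4), row1→col2 (cost 2), row2→col1 (cost 1), row3→col3 (cost 12)
total = 4 + 2 + 1 + 12 = 19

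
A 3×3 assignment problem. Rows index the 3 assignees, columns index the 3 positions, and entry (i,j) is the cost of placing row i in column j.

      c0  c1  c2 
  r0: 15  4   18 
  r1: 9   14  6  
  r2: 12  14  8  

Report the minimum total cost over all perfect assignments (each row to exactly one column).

optimal assignment: row0→col1 (cost 4), row1→col0 (cost 9), row2→col2 (cost 8)
total = 4 + 9 + 8 = 21

Minimum assignment cost: 21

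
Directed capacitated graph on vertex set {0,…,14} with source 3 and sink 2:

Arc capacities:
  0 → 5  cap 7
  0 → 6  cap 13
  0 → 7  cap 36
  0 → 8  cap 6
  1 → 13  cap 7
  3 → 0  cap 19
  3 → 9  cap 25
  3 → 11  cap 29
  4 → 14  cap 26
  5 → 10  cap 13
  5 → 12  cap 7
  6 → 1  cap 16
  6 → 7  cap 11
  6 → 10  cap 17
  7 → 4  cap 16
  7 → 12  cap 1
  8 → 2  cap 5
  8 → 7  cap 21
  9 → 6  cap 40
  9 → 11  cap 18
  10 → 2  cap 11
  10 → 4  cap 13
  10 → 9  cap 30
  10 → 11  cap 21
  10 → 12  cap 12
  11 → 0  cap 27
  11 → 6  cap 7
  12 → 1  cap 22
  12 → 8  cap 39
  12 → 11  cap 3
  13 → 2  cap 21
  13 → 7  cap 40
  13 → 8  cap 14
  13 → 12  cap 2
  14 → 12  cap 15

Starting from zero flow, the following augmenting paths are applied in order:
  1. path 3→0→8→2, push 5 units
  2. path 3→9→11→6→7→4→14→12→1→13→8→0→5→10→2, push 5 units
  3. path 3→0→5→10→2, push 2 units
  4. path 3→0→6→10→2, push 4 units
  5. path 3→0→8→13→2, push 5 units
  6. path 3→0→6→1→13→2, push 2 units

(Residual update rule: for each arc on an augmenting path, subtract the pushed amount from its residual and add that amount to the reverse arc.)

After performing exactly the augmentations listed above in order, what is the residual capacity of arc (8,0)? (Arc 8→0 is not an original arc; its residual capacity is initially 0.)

Residual capacity of (8,0): 5

after path 1 (3→0→8→2, push 5): res(8,0)=5
after path 2 (3→9→11→6→7→4→14→12→1→13→8→0→5→10→2, push 5): res(8,0)=0
after path 3 (3→0→5→10→2, push 2): res(8,0)=0
after path 4 (3→0→6→10→2, push 4): res(8,0)=0
after path 5 (3→0→8→13→2, push 5): res(8,0)=5
after path 6 (3→0→6→1→13→2, push 2): res(8,0)=5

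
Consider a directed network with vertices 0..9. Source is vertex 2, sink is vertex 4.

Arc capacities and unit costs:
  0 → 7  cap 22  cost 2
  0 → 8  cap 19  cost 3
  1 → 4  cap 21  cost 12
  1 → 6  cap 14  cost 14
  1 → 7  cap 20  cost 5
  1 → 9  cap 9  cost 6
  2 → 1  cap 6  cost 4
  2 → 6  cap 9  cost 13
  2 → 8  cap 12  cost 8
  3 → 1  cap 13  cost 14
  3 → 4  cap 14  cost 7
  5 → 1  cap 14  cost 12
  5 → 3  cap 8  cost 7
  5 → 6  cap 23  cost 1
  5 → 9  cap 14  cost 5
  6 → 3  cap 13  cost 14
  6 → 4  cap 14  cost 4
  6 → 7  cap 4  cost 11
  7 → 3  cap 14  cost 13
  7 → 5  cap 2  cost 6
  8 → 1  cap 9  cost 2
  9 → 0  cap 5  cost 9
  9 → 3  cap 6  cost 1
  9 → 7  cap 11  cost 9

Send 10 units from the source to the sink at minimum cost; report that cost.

shortest-cost path #1: 2→1→4 push 6 @ unit cost 16 (adds 96)
shortest-cost path #2: 2→6→4 push 4 @ unit cost 17 (adds 68)
total cost = 164

Minimum cost for 10 units: 164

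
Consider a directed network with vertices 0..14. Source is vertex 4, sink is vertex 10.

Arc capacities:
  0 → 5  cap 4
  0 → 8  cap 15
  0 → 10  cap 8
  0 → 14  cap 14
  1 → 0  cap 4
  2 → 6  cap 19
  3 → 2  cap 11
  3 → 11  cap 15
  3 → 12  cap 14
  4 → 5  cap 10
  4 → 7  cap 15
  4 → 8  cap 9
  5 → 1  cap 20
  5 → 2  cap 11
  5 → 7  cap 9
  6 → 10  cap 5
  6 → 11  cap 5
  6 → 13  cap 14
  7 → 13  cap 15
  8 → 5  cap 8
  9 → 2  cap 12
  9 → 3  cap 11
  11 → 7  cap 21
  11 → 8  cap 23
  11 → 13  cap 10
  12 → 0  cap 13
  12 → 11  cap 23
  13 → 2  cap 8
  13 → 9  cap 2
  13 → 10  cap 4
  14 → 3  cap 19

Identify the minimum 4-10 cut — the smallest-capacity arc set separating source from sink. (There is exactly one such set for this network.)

Min-cut arcs: {(1,0), (6,10), (13,9), (13,10)} (total capacity 15)

augment #1: 4→7→13→10 push 4
augment #2: 4→5→1→0→10 push 4
augment #3: 4→5→2→6→10 push 5
augment #4: 4→7→13→9→3→12→0→10 push 2
max flow = 15; residual-reachable set from 4 gives S-side
cut edges (S→T): {(1,0), (6,10), (13,9), (13,10)} total cap 15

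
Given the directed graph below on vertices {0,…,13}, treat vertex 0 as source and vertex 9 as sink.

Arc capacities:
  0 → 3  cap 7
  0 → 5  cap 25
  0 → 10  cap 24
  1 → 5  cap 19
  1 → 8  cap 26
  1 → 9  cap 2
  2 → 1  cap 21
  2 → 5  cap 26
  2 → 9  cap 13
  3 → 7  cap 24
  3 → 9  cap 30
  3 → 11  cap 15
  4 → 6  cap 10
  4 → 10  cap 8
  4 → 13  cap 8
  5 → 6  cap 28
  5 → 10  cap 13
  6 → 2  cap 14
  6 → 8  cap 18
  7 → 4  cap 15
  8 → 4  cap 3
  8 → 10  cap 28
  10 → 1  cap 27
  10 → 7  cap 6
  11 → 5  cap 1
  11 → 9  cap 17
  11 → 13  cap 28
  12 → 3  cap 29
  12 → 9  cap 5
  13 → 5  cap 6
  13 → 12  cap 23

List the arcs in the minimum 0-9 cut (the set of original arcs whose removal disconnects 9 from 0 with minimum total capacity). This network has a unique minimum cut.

augment #1: 0→3→9 push 7
augment #2: 0→10→1→9 push 2
augment #3: 0→5→6→2→9 push 13
augment #4: 0→10→7→4→13→12→9 push 5
augment #5: 0→10→7→4→13→12→3→9 push 1
augment #6: 0→5→6→8→4→13→12→3→9 push 2
max flow = 30; residual-reachable set from 0 gives S-side
cut edges (S→T): {(0,3), (1,9), (2,9), (4,13)} total cap 30

Min-cut arcs: {(0,3), (1,9), (2,9), (4,13)} (total capacity 30)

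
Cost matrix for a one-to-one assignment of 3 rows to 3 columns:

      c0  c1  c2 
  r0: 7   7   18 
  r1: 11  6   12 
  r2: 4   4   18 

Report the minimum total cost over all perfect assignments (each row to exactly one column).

one of 2 optimal assignments: row0→col0 (cost 7), row1→col2 (cost 12), row2→col1 (cost 4)
total = 7 + 12 + 4 = 23

Minimum assignment cost: 23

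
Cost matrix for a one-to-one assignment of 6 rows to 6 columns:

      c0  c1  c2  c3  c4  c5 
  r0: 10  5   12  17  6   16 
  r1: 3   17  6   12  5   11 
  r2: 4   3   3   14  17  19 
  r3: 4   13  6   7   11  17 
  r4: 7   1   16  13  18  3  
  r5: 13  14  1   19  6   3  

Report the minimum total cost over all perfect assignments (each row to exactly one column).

one of 2 optimal assignments: row0→col4 (cost 6), row1→col0 (cost 3), row2→col1 (cost 3), row3→col3 (cost 7), row4→col5 (cost 3), row5→col2 (cost 1)
total = 6 + 3 + 3 + 7 + 3 + 1 = 23

Minimum assignment cost: 23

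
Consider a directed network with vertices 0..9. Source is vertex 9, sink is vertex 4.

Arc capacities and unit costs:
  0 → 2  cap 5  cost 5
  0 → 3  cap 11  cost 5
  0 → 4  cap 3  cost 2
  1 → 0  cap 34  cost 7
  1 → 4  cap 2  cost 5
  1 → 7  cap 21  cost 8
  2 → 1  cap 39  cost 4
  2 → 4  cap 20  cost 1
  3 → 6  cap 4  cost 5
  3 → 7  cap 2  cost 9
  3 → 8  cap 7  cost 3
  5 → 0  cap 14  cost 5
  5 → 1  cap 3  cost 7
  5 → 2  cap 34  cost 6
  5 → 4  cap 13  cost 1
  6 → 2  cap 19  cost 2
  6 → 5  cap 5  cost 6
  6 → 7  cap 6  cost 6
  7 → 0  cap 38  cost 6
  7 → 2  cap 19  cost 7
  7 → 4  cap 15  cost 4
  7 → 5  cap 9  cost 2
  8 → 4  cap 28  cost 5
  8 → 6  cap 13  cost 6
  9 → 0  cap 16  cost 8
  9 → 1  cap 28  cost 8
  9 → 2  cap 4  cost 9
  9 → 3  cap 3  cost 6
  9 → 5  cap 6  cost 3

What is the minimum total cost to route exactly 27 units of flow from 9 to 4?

shortest-cost path #1: 9→5→4 push 6 @ unit cost 4 (adds 24)
shortest-cost path #2: 9→0→4 push 3 @ unit cost 10 (adds 30)
shortest-cost path #3: 9→2→4 push 4 @ unit cost 10 (adds 40)
shortest-cost path #4: 9→1→4 push 2 @ unit cost 13 (adds 26)
shortest-cost path #5: 9→0→2→4 push 5 @ unit cost 14 (adds 70)
shortest-cost path #6: 9→3→8→4 push 3 @ unit cost 14 (adds 42)
shortest-cost path #7: 9→1→7→5→4 push 4 @ unit cost 19 (adds 76)
total cost = 308

Minimum cost for 27 units: 308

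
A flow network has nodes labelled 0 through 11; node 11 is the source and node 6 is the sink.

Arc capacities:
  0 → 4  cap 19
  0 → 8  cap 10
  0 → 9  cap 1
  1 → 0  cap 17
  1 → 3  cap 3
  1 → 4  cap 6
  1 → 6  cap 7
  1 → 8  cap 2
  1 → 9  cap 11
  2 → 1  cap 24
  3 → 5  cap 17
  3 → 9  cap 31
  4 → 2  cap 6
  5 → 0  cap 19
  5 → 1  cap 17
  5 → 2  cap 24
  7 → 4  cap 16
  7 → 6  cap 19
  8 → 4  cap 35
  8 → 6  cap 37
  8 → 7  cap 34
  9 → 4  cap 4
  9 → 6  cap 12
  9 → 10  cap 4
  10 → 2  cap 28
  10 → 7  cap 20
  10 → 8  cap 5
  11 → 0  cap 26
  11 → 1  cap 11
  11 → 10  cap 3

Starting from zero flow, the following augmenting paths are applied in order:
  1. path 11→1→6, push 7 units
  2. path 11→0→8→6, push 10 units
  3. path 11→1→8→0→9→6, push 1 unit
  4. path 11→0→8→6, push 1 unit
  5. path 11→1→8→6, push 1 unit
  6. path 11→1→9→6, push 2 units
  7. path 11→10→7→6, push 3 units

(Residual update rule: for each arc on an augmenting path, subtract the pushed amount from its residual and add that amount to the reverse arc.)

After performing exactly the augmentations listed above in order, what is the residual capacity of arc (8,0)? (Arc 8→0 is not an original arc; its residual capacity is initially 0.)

Residual capacity of (8,0): 10

after path 1 (11→1→6, push 7): res(8,0)=0
after path 2 (11→0→8→6, push 10): res(8,0)=10
after path 3 (11→1→8→0→9→6, push 1): res(8,0)=9
after path 4 (11→0→8→6, push 1): res(8,0)=10
after path 5 (11→1→8→6, push 1): res(8,0)=10
after path 6 (11→1→9→6, push 2): res(8,0)=10
after path 7 (11→10→7→6, push 3): res(8,0)=10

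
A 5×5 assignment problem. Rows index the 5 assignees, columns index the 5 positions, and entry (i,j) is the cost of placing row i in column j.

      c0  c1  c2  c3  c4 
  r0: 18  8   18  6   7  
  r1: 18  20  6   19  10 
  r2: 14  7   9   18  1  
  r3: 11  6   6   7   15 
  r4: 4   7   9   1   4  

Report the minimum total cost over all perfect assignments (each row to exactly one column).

optimal assignment: row0→col3 (cost 6), row1→col2 (cost 6), row2→col4 (cost 1), row3→col1 (cost 6), row4→col0 (cost 4)
total = 6 + 6 + 1 + 6 + 4 = 23

Minimum assignment cost: 23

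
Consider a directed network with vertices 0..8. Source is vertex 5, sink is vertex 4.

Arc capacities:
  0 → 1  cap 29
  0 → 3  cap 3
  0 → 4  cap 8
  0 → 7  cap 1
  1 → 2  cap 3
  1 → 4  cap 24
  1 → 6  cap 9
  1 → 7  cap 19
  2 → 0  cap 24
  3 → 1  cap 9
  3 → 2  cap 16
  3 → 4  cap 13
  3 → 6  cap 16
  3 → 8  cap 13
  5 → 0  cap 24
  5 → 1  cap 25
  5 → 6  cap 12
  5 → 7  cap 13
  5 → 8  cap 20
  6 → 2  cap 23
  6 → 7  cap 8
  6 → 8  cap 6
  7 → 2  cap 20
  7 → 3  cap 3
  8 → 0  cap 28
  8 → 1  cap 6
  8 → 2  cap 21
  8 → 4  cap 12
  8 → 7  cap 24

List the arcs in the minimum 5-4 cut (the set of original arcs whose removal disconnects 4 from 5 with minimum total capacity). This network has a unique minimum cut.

augment #1: 5→0→4 push 8
augment #2: 5→1→4 push 24
augment #3: 5→8→4 push 12
augment #4: 5→0→3→4 push 3
augment #5: 5→7→3→4 push 3
max flow = 50; residual-reachable set from 5 gives S-side
cut edges (S→T): {(0,3), (0,4), (1,4), (7,3), (8,4)} total cap 50

Min-cut arcs: {(0,3), (0,4), (1,4), (7,3), (8,4)} (total capacity 50)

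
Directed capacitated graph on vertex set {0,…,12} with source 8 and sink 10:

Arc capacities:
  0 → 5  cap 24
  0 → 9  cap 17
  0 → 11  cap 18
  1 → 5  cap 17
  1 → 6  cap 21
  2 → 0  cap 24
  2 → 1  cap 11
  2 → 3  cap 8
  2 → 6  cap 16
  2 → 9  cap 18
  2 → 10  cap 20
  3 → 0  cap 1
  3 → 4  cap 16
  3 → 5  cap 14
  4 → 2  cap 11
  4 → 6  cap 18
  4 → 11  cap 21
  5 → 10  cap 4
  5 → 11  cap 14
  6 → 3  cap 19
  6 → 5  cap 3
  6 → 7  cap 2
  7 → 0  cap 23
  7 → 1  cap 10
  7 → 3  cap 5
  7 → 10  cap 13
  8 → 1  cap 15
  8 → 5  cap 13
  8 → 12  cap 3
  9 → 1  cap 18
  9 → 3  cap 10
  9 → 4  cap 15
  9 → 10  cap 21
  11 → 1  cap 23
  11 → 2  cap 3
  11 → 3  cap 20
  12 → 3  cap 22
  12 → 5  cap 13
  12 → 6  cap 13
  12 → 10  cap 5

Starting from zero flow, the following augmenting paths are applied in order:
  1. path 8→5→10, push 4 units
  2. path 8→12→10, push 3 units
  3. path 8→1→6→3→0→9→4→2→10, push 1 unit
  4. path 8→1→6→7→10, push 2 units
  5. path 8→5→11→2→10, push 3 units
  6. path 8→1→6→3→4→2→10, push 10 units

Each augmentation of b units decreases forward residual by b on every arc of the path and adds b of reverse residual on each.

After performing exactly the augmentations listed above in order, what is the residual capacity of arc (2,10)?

after path 1 (8→5→10, push 4): res(2,10)=20
after path 2 (8→12→10, push 3): res(2,10)=20
after path 3 (8→1→6→3→0→9→4→2→10, push 1): res(2,10)=19
after path 4 (8→1→6→7→10, push 2): res(2,10)=19
after path 5 (8→5→11→2→10, push 3): res(2,10)=16
after path 6 (8→1→6→3→4→2→10, push 10): res(2,10)=6

Residual capacity of (2,10): 6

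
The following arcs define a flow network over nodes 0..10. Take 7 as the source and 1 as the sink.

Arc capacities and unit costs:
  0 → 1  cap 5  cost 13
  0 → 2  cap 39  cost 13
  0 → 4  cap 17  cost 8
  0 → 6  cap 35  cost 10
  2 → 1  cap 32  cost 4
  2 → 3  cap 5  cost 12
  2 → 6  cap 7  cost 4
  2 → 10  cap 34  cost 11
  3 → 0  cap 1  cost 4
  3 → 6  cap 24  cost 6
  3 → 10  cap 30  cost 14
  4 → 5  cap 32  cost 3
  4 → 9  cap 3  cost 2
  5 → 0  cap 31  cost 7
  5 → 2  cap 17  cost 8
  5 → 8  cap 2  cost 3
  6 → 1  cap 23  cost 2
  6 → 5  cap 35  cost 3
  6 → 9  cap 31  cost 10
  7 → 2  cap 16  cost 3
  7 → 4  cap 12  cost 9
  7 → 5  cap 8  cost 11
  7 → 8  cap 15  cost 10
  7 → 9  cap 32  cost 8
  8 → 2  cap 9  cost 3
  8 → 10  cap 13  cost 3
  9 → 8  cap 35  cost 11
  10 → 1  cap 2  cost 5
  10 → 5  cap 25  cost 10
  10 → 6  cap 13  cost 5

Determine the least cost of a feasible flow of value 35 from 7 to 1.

Minimum cost for 35 units: 473

shortest-cost path #1: 7→2→1 push 16 @ unit cost 7 (adds 112)
shortest-cost path #2: 7→8→2→1 push 9 @ unit cost 17 (adds 153)
shortest-cost path #3: 7→8→10→1 push 2 @ unit cost 18 (adds 36)
shortest-cost path #4: 7→8→10→6→1 push 4 @ unit cost 20 (adds 80)
shortest-cost path #5: 7→5→2→1 push 4 @ unit cost 23 (adds 92)
total cost = 473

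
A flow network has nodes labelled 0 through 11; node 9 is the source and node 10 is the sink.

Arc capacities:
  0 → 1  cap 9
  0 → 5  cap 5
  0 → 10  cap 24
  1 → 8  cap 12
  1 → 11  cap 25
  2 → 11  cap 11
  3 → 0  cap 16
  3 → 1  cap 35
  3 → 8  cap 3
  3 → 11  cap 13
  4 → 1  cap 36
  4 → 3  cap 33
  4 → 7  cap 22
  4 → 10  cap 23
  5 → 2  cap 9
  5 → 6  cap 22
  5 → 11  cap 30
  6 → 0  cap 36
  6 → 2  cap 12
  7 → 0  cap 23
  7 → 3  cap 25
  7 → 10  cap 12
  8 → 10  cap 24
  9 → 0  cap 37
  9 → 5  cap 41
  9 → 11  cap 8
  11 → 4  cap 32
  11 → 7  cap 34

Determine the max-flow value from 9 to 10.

augment #1: 9→0→10 bottleneck 24, total now 24
augment #2: 9→11→4→10 bottleneck 8, total now 32
augment #3: 9→0→1→8→10 bottleneck 9, total now 41
augment #4: 9→5→11→4→10 bottleneck 15, total now 56
augment #5: 9→5→11→7→10 bottleneck 12, total now 68
augment #6: 9→5→11→4→1→8→10 bottleneck 3, total now 71
augment #7: 9→5→2→11→4→3→8→10 bottleneck 3, total now 74

Maximum flow value: 74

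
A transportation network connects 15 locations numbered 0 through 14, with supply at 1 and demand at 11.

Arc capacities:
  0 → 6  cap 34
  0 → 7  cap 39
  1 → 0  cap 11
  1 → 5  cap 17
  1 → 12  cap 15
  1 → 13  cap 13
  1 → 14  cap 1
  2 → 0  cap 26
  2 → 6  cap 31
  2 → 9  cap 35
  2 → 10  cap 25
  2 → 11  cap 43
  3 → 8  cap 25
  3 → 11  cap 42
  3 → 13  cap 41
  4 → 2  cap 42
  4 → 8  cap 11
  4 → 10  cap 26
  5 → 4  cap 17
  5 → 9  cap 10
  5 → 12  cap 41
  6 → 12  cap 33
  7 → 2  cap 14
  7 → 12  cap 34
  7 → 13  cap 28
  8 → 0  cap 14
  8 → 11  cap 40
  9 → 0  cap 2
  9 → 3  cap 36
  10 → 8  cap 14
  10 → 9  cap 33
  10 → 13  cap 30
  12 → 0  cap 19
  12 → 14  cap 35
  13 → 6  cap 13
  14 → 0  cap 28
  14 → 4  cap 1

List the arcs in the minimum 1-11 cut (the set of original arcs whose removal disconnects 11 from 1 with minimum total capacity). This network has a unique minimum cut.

augment #1: 1→0→7→2→11 push 11
augment #2: 1→5→4→2→11 push 17
augment #3: 1→14→4→2→11 push 1
augment #4: 1→12→0→7→2→11 push 3
max flow = 32; residual-reachable set from 1 gives S-side
cut edges (S→T): {(1,5), (7,2), (14,4)} total cap 32

Min-cut arcs: {(1,5), (7,2), (14,4)} (total capacity 32)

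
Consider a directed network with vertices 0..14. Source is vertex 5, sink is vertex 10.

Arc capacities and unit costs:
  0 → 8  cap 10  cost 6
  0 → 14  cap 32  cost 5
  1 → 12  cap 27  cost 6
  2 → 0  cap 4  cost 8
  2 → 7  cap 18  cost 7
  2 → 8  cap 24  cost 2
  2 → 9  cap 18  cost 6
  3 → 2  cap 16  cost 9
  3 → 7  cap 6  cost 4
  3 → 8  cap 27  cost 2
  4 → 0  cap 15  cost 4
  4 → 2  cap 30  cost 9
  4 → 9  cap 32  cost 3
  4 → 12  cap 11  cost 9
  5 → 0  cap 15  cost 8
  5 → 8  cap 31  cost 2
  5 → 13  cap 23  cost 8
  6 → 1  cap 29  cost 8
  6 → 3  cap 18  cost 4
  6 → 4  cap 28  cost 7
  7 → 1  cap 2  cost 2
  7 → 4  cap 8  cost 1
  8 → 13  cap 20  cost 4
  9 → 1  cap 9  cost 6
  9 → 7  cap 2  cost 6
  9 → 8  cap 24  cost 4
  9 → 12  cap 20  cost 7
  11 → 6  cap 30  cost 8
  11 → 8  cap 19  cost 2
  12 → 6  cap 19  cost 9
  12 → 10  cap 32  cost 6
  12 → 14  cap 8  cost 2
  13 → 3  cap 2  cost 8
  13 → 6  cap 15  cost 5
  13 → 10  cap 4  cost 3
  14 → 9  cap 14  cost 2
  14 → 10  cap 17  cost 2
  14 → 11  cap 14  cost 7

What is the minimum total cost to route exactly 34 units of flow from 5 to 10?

Minimum cost for 34 units: 722

shortest-cost path #1: 5→8→13→10 push 4 @ unit cost 9 (adds 36)
shortest-cost path #2: 5→0→14→10 push 15 @ unit cost 15 (adds 225)
shortest-cost path #3: 5→8→13→6→1→12→14→10 push 2 @ unit cost 29 (adds 58)
shortest-cost path #4: 5→8→13→6→1→12→10 push 13 @ unit cost 31 (adds 403)
total cost = 722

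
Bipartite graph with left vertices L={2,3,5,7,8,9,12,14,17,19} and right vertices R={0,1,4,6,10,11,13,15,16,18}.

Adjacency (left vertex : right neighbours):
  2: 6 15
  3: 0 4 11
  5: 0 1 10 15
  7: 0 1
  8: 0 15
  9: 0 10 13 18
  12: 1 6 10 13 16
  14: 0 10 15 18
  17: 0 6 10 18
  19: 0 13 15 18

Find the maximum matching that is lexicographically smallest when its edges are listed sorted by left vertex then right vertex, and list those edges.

|M| = 9 (so the lex-smallest maximum matching has 9 edges)
process left vertices in ascending order; for each, take the smallest-labelled available neighbour that still permits 9 edges overall, or leave it unmatched if none does
lex-smallest matching: {2-6, 3-4, 5-0, 7-1, 8-15, 9-10, 12-16, 14-18, 19-13}

Lex-smallest maximum matching: {(2,6), (3,4), (5,0), (7,1), (8,15), (9,10), (12,16), (14,18), (19,13)}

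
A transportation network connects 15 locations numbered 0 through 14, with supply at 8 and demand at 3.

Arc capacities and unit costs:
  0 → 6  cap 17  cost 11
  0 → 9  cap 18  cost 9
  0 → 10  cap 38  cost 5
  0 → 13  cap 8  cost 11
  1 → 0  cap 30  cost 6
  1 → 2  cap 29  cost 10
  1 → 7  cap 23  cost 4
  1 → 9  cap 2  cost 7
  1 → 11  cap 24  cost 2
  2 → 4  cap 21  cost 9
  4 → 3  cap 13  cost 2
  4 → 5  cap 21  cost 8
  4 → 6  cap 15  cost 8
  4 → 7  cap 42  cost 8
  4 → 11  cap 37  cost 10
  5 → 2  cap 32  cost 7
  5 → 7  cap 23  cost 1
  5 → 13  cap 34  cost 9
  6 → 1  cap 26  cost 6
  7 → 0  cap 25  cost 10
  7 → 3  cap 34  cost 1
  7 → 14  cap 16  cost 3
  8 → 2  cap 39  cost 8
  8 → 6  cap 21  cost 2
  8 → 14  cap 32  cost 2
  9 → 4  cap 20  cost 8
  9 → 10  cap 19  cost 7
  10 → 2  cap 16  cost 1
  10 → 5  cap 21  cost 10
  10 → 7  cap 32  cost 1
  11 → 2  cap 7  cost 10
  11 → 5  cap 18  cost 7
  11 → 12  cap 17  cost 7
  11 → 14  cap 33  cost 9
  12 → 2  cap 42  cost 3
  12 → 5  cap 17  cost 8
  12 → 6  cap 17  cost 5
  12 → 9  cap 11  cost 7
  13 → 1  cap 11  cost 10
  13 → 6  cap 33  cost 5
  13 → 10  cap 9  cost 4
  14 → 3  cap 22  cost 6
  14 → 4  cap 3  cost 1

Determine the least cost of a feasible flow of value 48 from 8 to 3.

shortest-cost path #1: 8→14→4→3 push 3 @ unit cost 5 (adds 15)
shortest-cost path #2: 8→14→3 push 22 @ unit cost 8 (adds 176)
shortest-cost path #3: 8→6→1→7→3 push 21 @ unit cost 13 (adds 273)
shortest-cost path #4: 8→2→4→3 push 2 @ unit cost 19 (adds 38)
total cost = 502

Minimum cost for 48 units: 502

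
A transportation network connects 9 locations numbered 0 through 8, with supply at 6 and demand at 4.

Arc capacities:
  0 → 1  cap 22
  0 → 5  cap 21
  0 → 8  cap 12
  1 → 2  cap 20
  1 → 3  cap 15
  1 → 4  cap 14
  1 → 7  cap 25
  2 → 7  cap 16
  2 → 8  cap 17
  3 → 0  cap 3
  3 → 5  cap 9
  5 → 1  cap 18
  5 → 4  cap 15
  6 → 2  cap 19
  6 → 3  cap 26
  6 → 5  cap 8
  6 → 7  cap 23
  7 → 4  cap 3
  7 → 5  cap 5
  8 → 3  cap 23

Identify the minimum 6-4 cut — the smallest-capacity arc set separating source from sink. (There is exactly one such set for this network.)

Min-cut arcs: {(3,0), (3,5), (6,5), (7,4), (7,5)} (total capacity 28)

augment #1: 6→5→4 push 8
augment #2: 6→7→4 push 3
augment #3: 6→3→5→4 push 7
augment #4: 6→3→0→1→4 push 3
augment #5: 6→3→5→1→4 push 2
augment #6: 6→7→5→1→4 push 5
max flow = 28; residual-reachable set from 6 gives S-side
cut edges (S→T): {(3,0), (3,5), (6,5), (7,4), (7,5)} total cap 28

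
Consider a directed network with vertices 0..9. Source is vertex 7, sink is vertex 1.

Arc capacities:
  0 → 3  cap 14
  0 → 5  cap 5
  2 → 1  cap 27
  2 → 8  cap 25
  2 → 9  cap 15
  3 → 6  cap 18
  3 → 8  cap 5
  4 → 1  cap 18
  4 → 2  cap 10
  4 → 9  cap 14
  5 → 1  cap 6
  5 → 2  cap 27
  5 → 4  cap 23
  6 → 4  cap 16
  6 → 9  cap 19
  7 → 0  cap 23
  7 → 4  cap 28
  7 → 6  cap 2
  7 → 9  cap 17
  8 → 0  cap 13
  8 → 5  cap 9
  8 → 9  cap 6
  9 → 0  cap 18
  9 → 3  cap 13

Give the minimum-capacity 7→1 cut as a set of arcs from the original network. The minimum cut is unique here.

augment #1: 7→4→1 push 18
augment #2: 7→0→5→1 push 5
augment #3: 7→4→2→1 push 10
augment #4: 7→0→3→8→5→1 push 1
augment #5: 7→0→3→8→5→2→1 push 4
max flow = 38; residual-reachable set from 7 gives S-side
cut edges (S→T): {(0,5), (3,8), (4,1), (4,2)} total cap 38

Min-cut arcs: {(0,5), (3,8), (4,1), (4,2)} (total capacity 38)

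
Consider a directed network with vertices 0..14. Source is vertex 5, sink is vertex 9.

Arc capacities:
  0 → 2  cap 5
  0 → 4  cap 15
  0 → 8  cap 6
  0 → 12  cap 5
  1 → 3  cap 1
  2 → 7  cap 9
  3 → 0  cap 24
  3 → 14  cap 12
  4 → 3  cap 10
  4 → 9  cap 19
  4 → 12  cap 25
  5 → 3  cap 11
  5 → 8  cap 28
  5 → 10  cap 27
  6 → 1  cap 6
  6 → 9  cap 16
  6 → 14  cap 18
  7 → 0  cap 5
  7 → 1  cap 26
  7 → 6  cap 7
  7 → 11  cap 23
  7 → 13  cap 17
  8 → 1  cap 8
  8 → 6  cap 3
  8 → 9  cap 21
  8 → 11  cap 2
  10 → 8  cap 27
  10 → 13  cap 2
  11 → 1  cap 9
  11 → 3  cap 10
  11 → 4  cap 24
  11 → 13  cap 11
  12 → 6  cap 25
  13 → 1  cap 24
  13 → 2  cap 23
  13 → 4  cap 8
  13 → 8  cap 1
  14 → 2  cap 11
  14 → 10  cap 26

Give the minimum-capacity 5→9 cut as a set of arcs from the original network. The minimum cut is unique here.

Min-cut arcs: {(1,3), (5,3), (8,6), (8,9), (8,11), (10,13)} (total capacity 40)

augment #1: 5→8→9 push 21
augment #2: 5→8→6→9 push 3
augment #3: 5→3→0→4→9 push 11
augment #4: 5→8→11→4→9 push 2
augment #5: 5→10→13→4→9 push 2
augment #6: 5→8→1→3→0→4→9 push 1
max flow = 40; residual-reachable set from 5 gives S-side
cut edges (S→T): {(1,3), (5,3), (8,6), (8,9), (8,11), (10,13)} total cap 40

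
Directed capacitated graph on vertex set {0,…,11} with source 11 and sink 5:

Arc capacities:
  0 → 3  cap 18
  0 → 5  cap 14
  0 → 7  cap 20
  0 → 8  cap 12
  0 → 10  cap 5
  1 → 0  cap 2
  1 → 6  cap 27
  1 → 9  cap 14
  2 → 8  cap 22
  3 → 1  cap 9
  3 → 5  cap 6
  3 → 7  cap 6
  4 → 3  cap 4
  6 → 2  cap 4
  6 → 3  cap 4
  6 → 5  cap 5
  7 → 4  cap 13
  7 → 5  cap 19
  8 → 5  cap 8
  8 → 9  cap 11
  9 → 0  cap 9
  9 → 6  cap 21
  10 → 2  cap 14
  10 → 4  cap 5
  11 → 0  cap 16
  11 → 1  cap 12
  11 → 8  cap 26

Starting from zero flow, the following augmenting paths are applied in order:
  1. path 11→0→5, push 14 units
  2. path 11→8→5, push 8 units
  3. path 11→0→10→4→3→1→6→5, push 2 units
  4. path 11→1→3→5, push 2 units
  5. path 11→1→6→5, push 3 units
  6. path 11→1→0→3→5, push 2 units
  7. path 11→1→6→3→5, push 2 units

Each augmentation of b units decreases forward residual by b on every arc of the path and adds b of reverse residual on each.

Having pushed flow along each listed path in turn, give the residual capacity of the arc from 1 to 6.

Residual capacity of (1,6): 20

after path 1 (11→0→5, push 14): res(1,6)=27
after path 2 (11→8→5, push 8): res(1,6)=27
after path 3 (11→0→10→4→3→1→6→5, push 2): res(1,6)=25
after path 4 (11→1→3→5, push 2): res(1,6)=25
after path 5 (11→1→6→5, push 3): res(1,6)=22
after path 6 (11→1→0→3→5, push 2): res(1,6)=22
after path 7 (11→1→6→3→5, push 2): res(1,6)=20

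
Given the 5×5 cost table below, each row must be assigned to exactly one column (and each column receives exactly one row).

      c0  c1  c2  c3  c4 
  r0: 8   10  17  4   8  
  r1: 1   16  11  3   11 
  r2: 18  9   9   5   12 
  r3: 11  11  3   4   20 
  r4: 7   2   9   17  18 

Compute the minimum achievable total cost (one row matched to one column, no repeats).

Minimum assignment cost: 19

optimal assignment: row0→col4 (cost 8), row1→col0 (cost 1), row2→col3 (cost 5), row3→col2 (cost 3), row4→col1 (cost 2)
total = 8 + 1 + 5 + 3 + 2 = 19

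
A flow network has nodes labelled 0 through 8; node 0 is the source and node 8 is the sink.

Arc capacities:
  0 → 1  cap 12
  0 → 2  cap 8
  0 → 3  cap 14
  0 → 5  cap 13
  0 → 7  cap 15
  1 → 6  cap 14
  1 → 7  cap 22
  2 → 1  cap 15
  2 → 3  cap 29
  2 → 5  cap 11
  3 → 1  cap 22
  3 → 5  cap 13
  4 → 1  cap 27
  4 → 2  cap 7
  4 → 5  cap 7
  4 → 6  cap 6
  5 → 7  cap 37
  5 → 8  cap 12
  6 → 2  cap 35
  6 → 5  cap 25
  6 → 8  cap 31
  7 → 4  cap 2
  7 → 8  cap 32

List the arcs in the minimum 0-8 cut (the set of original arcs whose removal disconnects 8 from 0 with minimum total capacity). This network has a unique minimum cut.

Min-cut arcs: {(1,6), (5,8), (7,4), (7,8)} (total capacity 60)

augment #1: 0→5→8 push 12
augment #2: 0→7→8 push 15
augment #3: 0→1→6→8 push 12
augment #4: 0→5→7→8 push 1
augment #5: 0→2→1→6→8 push 2
augment #6: 0→2→1→7→8 push 6
augment #7: 0→3→1→7→8 push 10
augment #8: 0→3→1→7→4→6→8 push 2
max flow = 60; residual-reachable set from 0 gives S-side
cut edges (S→T): {(1,6), (5,8), (7,4), (7,8)} total cap 60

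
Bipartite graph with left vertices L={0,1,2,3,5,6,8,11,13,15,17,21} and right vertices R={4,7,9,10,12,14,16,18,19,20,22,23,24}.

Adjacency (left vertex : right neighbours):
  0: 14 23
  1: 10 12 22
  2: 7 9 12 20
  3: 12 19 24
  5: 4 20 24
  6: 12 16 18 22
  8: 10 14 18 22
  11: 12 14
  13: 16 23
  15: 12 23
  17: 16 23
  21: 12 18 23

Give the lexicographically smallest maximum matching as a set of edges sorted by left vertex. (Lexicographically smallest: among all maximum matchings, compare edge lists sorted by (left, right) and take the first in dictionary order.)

Lex-smallest maximum matching: {(0,14), (1,10), (2,7), (3,19), (5,4), (6,12), (8,22), (13,16), (15,23), (21,18)}

|M| = 10 (so the lex-smallest maximum matching has 10 edges)
process left vertices in ascending order; for each, take the smallest-labelled available neighbour that still permits 10 edges overall, or leave it unmatched if none does
lex-smallest matching: {0-14, 1-10, 2-7, 3-19, 5-4, 6-12, 8-22, 13-16, 15-23, 21-18}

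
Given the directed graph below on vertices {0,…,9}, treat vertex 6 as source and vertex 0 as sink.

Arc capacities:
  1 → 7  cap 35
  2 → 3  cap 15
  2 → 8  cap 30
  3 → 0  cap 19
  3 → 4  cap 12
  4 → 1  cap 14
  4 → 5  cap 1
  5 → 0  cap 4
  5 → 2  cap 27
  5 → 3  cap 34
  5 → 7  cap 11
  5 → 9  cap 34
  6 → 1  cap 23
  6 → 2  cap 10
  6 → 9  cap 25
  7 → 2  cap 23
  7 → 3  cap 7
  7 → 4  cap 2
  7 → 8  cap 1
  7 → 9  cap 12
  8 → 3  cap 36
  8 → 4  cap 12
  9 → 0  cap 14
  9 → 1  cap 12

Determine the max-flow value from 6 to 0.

Maximum flow value: 34

augment #1: 6→9→0 bottleneck 14, total now 14
augment #2: 6→2→3→0 bottleneck 10, total now 24
augment #3: 6→1→7→3→0 bottleneck 7, total now 31
augment #4: 6→1→7→2→3→0 bottleneck 2, total now 33
augment #5: 6→1→7→4→5→0 bottleneck 1, total now 34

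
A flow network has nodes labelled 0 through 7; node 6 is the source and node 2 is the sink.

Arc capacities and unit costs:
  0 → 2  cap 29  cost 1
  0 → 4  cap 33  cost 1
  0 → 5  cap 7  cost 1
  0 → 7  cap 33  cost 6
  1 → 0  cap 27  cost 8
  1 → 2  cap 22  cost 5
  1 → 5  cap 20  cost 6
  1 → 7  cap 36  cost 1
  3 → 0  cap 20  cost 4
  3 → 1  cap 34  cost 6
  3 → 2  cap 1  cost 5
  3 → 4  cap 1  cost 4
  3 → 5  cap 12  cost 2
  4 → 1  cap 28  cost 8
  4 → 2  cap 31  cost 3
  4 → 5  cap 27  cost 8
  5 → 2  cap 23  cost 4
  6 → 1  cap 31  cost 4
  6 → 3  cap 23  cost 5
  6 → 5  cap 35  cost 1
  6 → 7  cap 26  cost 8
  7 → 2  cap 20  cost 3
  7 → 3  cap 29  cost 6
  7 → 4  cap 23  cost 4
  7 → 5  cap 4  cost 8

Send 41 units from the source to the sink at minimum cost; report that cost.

Minimum cost for 41 units: 259

shortest-cost path #1: 6→5→2 push 23 @ unit cost 5 (adds 115)
shortest-cost path #2: 6→1→7→2 push 18 @ unit cost 8 (adds 144)
total cost = 259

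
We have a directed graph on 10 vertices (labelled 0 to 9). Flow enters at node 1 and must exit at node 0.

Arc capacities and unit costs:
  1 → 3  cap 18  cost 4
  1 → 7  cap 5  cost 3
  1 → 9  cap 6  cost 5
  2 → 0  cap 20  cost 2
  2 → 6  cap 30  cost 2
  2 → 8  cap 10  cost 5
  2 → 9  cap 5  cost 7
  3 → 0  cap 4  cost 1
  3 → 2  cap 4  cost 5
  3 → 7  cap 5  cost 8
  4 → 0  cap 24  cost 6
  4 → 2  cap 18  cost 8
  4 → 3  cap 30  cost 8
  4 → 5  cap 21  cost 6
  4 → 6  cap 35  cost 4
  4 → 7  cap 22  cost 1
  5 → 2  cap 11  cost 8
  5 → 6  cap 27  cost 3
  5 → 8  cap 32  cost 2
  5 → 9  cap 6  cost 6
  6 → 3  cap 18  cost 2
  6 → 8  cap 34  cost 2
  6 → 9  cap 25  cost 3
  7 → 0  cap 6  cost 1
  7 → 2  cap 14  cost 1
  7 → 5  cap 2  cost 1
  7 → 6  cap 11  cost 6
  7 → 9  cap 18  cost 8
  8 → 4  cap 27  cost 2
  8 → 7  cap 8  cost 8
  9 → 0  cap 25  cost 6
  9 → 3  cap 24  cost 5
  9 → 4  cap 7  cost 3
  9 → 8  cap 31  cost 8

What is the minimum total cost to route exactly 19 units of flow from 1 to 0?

shortest-cost path #1: 1→7→0 push 5 @ unit cost 4 (adds 20)
shortest-cost path #2: 1→3→0 push 4 @ unit cost 5 (adds 20)
shortest-cost path #3: 1→9→4→7→0 push 1 @ unit cost 10 (adds 10)
shortest-cost path #4: 1→9→0 push 5 @ unit cost 11 (adds 55)
shortest-cost path #5: 1→3→2→0 push 4 @ unit cost 11 (adds 44)
total cost = 149

Minimum cost for 19 units: 149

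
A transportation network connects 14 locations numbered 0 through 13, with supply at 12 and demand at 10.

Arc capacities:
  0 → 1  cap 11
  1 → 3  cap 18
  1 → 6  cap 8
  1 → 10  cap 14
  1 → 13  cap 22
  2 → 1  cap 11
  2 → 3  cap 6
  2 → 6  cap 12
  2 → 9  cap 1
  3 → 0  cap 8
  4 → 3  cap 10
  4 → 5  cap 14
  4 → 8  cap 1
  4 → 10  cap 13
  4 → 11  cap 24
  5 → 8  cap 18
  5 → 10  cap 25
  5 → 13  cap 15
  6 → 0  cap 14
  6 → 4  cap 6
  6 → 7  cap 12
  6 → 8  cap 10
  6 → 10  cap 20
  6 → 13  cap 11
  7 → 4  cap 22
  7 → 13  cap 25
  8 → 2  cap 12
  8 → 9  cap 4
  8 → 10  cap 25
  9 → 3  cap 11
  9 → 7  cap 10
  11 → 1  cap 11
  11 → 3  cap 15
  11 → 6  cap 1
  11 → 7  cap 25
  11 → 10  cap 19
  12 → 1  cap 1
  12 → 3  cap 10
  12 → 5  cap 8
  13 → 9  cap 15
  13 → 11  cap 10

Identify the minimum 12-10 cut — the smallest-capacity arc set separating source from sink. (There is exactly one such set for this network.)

augment #1: 12→1→10 push 1
augment #2: 12→5→10 push 8
augment #3: 12→3→0→1→10 push 8
max flow = 17; residual-reachable set from 12 gives S-side
cut edges (S→T): {(3,0), (12,1), (12,5)} total cap 17

Min-cut arcs: {(3,0), (12,1), (12,5)} (total capacity 17)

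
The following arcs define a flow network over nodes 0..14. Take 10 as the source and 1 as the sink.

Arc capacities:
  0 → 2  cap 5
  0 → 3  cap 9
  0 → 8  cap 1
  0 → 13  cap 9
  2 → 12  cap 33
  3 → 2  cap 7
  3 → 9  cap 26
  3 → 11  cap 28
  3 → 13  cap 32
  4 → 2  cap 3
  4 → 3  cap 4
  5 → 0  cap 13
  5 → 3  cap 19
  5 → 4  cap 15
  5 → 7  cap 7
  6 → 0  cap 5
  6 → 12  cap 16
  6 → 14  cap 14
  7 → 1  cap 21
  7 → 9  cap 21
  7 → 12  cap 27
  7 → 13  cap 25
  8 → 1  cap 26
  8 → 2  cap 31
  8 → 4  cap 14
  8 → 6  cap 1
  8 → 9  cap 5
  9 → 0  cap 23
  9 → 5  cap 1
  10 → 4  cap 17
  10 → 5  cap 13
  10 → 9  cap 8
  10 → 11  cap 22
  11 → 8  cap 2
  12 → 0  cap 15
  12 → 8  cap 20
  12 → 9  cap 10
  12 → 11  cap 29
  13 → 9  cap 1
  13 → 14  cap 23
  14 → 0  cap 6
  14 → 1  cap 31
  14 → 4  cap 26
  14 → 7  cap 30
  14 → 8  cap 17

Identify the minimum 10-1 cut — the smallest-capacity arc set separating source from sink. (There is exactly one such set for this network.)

augment #1: 10→5→7→1 push 7
augment #2: 10→11→8→1 push 2
augment #3: 10→5→0→8→1 push 1
augment #4: 10→4→2→12→8→1 push 3
augment #5: 10→4→3→13→14→1 push 4
augment #6: 10→5→0→13→14→1 push 5
augment #7: 10→9→0→13→14→1 push 4
augment #8: 10→9→0→2→12→8→1 push 4
max flow = 30; residual-reachable set from 10 gives S-side
cut edges (S→T): {(4,2), (4,3), (10,5), (10,9), (11,8)} total cap 30

Min-cut arcs: {(4,2), (4,3), (10,5), (10,9), (11,8)} (total capacity 30)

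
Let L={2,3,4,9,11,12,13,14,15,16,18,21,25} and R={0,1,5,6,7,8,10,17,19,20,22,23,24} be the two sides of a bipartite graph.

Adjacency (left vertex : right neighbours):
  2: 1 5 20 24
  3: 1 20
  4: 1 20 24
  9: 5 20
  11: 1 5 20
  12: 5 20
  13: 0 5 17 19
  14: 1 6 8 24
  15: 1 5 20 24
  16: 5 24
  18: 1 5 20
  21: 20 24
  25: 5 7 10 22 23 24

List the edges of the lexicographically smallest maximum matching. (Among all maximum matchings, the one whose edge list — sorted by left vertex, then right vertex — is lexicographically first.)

|M| = 7 (so the lex-smallest maximum matching has 7 edges)
process left vertices in ascending order; for each, take the smallest-labelled available neighbour that still permits 7 edges overall, or leave it unmatched if none does
lex-smallest matching: {2-1, 3-20, 4-24, 9-5, 13-0, 14-6, 25-7}

Lex-smallest maximum matching: {(2,1), (3,20), (4,24), (9,5), (13,0), (14,6), (25,7)}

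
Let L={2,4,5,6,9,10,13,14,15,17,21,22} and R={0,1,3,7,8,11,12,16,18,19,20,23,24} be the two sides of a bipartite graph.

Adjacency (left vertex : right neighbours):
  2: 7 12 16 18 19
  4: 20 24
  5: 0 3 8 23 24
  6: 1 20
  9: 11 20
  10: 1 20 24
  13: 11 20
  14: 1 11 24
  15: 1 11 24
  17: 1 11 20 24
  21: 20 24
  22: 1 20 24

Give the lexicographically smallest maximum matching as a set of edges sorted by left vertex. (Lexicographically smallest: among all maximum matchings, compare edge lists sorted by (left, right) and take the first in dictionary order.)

|M| = 6 (so the lex-smallest maximum matching has 6 edges)
process left vertices in ascending order; for each, take the smallest-labelled available neighbour that still permits 6 edges overall, or leave it unmatched if none does
lex-smallest matching: {2-7, 4-20, 5-0, 6-1, 9-11, 10-24}

Lex-smallest maximum matching: {(2,7), (4,20), (5,0), (6,1), (9,11), (10,24)}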